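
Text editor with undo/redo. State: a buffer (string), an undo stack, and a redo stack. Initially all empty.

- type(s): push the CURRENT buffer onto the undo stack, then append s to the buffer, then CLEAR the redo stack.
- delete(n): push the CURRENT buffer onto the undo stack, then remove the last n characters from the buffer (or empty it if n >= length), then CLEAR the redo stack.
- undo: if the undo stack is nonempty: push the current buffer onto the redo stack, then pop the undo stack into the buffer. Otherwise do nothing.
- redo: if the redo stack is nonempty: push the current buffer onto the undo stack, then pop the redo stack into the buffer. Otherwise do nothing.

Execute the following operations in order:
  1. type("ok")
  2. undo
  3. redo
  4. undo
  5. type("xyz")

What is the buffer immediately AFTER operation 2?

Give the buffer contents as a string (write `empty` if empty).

After op 1 (type): buf='ok' undo_depth=1 redo_depth=0
After op 2 (undo): buf='(empty)' undo_depth=0 redo_depth=1

Answer: empty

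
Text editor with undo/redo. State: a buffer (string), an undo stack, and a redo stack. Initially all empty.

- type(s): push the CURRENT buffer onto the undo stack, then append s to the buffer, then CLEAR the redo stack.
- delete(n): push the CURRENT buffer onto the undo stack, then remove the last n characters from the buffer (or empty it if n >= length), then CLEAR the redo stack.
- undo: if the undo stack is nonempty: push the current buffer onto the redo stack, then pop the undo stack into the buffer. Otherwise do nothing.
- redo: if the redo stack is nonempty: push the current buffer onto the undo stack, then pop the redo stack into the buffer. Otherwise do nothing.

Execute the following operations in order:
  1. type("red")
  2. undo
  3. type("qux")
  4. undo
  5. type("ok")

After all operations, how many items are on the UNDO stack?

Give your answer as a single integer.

Answer: 1

Derivation:
After op 1 (type): buf='red' undo_depth=1 redo_depth=0
After op 2 (undo): buf='(empty)' undo_depth=0 redo_depth=1
After op 3 (type): buf='qux' undo_depth=1 redo_depth=0
After op 4 (undo): buf='(empty)' undo_depth=0 redo_depth=1
After op 5 (type): buf='ok' undo_depth=1 redo_depth=0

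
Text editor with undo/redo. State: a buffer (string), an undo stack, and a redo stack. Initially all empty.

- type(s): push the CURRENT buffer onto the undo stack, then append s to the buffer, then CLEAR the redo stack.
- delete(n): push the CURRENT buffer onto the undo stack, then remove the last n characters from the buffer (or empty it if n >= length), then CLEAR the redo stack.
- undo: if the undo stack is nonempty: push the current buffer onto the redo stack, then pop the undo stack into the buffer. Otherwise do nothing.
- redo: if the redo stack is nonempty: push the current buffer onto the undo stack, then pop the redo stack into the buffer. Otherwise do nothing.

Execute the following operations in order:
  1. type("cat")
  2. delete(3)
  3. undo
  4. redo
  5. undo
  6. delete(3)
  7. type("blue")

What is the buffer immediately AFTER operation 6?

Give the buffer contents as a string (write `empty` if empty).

After op 1 (type): buf='cat' undo_depth=1 redo_depth=0
After op 2 (delete): buf='(empty)' undo_depth=2 redo_depth=0
After op 3 (undo): buf='cat' undo_depth=1 redo_depth=1
After op 4 (redo): buf='(empty)' undo_depth=2 redo_depth=0
After op 5 (undo): buf='cat' undo_depth=1 redo_depth=1
After op 6 (delete): buf='(empty)' undo_depth=2 redo_depth=0

Answer: empty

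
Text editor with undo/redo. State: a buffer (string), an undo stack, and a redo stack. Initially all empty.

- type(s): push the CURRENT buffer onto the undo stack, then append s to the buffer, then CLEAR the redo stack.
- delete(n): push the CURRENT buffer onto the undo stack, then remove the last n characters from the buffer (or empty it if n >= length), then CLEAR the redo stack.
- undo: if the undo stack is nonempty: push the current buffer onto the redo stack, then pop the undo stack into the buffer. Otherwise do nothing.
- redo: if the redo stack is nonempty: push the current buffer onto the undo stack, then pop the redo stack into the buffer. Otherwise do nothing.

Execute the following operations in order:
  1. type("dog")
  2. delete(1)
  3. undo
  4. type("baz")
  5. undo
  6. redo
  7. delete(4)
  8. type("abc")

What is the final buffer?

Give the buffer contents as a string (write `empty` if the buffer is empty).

After op 1 (type): buf='dog' undo_depth=1 redo_depth=0
After op 2 (delete): buf='do' undo_depth=2 redo_depth=0
After op 3 (undo): buf='dog' undo_depth=1 redo_depth=1
After op 4 (type): buf='dogbaz' undo_depth=2 redo_depth=0
After op 5 (undo): buf='dog' undo_depth=1 redo_depth=1
After op 6 (redo): buf='dogbaz' undo_depth=2 redo_depth=0
After op 7 (delete): buf='do' undo_depth=3 redo_depth=0
After op 8 (type): buf='doabc' undo_depth=4 redo_depth=0

Answer: doabc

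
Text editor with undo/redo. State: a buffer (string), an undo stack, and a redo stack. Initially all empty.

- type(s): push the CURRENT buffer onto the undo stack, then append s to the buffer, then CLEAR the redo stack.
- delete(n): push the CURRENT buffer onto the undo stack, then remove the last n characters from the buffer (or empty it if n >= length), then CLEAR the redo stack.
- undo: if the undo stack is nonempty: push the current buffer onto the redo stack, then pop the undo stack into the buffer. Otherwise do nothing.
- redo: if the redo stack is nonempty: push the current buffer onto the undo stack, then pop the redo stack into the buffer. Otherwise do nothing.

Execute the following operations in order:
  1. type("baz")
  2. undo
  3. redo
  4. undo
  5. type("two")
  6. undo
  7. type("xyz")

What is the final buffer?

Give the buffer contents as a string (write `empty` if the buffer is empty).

Answer: xyz

Derivation:
After op 1 (type): buf='baz' undo_depth=1 redo_depth=0
After op 2 (undo): buf='(empty)' undo_depth=0 redo_depth=1
After op 3 (redo): buf='baz' undo_depth=1 redo_depth=0
After op 4 (undo): buf='(empty)' undo_depth=0 redo_depth=1
After op 5 (type): buf='two' undo_depth=1 redo_depth=0
After op 6 (undo): buf='(empty)' undo_depth=0 redo_depth=1
After op 7 (type): buf='xyz' undo_depth=1 redo_depth=0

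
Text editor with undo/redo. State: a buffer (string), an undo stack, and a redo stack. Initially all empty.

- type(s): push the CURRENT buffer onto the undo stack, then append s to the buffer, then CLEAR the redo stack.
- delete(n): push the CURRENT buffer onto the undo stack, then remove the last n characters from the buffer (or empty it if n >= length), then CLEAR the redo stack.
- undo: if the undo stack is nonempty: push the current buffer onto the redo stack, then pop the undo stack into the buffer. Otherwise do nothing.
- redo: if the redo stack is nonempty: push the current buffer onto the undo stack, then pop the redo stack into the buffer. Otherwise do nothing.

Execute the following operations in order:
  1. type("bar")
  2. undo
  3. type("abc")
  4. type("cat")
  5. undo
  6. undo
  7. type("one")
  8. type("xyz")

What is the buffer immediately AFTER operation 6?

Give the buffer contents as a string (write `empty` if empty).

After op 1 (type): buf='bar' undo_depth=1 redo_depth=0
After op 2 (undo): buf='(empty)' undo_depth=0 redo_depth=1
After op 3 (type): buf='abc' undo_depth=1 redo_depth=0
After op 4 (type): buf='abccat' undo_depth=2 redo_depth=0
After op 5 (undo): buf='abc' undo_depth=1 redo_depth=1
After op 6 (undo): buf='(empty)' undo_depth=0 redo_depth=2

Answer: empty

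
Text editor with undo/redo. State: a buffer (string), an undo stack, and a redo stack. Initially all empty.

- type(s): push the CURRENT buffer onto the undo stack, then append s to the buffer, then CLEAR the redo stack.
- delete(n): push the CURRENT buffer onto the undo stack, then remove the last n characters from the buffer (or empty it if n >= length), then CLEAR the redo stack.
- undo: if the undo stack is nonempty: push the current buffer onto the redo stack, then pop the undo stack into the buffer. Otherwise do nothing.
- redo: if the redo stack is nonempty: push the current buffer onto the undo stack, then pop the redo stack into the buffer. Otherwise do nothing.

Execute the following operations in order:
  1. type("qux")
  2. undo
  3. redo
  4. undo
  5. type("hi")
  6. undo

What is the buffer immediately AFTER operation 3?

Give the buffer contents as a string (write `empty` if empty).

Answer: qux

Derivation:
After op 1 (type): buf='qux' undo_depth=1 redo_depth=0
After op 2 (undo): buf='(empty)' undo_depth=0 redo_depth=1
After op 3 (redo): buf='qux' undo_depth=1 redo_depth=0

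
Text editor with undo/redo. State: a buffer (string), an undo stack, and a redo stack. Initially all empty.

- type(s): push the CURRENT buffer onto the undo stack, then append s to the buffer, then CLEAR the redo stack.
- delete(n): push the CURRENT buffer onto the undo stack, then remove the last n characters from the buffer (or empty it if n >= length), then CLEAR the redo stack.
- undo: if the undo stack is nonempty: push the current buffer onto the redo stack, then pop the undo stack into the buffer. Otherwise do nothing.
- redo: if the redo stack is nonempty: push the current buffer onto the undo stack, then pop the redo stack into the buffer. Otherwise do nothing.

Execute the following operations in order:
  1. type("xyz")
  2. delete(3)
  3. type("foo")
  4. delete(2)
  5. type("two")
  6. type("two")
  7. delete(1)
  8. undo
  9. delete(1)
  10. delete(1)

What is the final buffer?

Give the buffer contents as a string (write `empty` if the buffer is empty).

After op 1 (type): buf='xyz' undo_depth=1 redo_depth=0
After op 2 (delete): buf='(empty)' undo_depth=2 redo_depth=0
After op 3 (type): buf='foo' undo_depth=3 redo_depth=0
After op 4 (delete): buf='f' undo_depth=4 redo_depth=0
After op 5 (type): buf='ftwo' undo_depth=5 redo_depth=0
After op 6 (type): buf='ftwotwo' undo_depth=6 redo_depth=0
After op 7 (delete): buf='ftwotw' undo_depth=7 redo_depth=0
After op 8 (undo): buf='ftwotwo' undo_depth=6 redo_depth=1
After op 9 (delete): buf='ftwotw' undo_depth=7 redo_depth=0
After op 10 (delete): buf='ftwot' undo_depth=8 redo_depth=0

Answer: ftwot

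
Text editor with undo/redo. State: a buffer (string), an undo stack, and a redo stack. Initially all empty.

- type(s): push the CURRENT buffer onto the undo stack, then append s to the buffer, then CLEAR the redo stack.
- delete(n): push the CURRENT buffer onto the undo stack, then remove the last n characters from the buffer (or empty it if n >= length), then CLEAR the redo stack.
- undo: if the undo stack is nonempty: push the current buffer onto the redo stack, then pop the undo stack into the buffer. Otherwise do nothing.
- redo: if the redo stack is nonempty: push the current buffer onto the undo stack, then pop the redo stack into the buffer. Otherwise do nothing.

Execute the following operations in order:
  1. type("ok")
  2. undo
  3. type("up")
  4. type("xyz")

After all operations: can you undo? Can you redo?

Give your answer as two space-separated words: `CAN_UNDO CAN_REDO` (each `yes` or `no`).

After op 1 (type): buf='ok' undo_depth=1 redo_depth=0
After op 2 (undo): buf='(empty)' undo_depth=0 redo_depth=1
After op 3 (type): buf='up' undo_depth=1 redo_depth=0
After op 4 (type): buf='upxyz' undo_depth=2 redo_depth=0

Answer: yes no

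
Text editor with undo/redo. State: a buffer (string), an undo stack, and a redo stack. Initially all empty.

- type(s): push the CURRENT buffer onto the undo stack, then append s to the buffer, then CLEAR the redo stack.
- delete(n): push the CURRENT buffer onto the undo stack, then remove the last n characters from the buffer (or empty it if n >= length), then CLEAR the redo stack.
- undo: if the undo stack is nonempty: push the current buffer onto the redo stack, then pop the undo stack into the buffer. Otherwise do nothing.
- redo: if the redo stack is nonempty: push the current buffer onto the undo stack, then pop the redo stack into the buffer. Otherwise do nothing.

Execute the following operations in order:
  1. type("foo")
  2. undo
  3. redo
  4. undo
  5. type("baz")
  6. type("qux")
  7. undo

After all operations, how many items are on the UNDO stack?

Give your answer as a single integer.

Answer: 1

Derivation:
After op 1 (type): buf='foo' undo_depth=1 redo_depth=0
After op 2 (undo): buf='(empty)' undo_depth=0 redo_depth=1
After op 3 (redo): buf='foo' undo_depth=1 redo_depth=0
After op 4 (undo): buf='(empty)' undo_depth=0 redo_depth=1
After op 5 (type): buf='baz' undo_depth=1 redo_depth=0
After op 6 (type): buf='bazqux' undo_depth=2 redo_depth=0
After op 7 (undo): buf='baz' undo_depth=1 redo_depth=1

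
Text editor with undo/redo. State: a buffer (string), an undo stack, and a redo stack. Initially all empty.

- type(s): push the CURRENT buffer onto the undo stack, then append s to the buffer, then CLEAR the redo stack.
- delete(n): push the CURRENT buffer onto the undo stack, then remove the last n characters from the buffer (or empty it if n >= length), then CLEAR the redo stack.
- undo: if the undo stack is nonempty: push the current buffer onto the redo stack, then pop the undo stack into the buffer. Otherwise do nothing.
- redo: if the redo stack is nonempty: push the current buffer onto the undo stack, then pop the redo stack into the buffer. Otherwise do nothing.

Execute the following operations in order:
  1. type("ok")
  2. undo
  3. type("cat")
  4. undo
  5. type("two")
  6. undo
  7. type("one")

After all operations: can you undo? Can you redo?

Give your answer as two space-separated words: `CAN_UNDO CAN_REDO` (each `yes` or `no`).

After op 1 (type): buf='ok' undo_depth=1 redo_depth=0
After op 2 (undo): buf='(empty)' undo_depth=0 redo_depth=1
After op 3 (type): buf='cat' undo_depth=1 redo_depth=0
After op 4 (undo): buf='(empty)' undo_depth=0 redo_depth=1
After op 5 (type): buf='two' undo_depth=1 redo_depth=0
After op 6 (undo): buf='(empty)' undo_depth=0 redo_depth=1
After op 7 (type): buf='one' undo_depth=1 redo_depth=0

Answer: yes no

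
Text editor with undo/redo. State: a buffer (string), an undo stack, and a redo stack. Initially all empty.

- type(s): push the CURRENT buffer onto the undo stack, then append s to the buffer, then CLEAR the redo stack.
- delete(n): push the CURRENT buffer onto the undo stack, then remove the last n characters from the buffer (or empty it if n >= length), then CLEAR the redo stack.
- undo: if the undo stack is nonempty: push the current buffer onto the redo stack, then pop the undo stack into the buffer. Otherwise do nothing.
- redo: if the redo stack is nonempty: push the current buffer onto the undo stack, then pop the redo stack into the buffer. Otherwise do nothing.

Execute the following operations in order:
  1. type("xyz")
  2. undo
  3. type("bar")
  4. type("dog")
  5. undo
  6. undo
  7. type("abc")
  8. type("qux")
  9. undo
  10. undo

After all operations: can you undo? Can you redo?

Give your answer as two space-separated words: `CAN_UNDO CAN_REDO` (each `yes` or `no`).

Answer: no yes

Derivation:
After op 1 (type): buf='xyz' undo_depth=1 redo_depth=0
After op 2 (undo): buf='(empty)' undo_depth=0 redo_depth=1
After op 3 (type): buf='bar' undo_depth=1 redo_depth=0
After op 4 (type): buf='bardog' undo_depth=2 redo_depth=0
After op 5 (undo): buf='bar' undo_depth=1 redo_depth=1
After op 6 (undo): buf='(empty)' undo_depth=0 redo_depth=2
After op 7 (type): buf='abc' undo_depth=1 redo_depth=0
After op 8 (type): buf='abcqux' undo_depth=2 redo_depth=0
After op 9 (undo): buf='abc' undo_depth=1 redo_depth=1
After op 10 (undo): buf='(empty)' undo_depth=0 redo_depth=2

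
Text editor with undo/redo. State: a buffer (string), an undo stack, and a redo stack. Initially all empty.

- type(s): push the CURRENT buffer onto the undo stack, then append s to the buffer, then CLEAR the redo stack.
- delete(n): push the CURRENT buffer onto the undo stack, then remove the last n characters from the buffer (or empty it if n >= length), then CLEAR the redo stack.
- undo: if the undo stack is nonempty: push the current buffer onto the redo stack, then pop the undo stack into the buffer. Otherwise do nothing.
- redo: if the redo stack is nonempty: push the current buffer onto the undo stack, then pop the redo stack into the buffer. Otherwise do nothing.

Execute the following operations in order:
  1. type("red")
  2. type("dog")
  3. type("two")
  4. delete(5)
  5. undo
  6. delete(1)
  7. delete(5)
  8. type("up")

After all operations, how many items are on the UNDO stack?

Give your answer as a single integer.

Answer: 6

Derivation:
After op 1 (type): buf='red' undo_depth=1 redo_depth=0
After op 2 (type): buf='reddog' undo_depth=2 redo_depth=0
After op 3 (type): buf='reddogtwo' undo_depth=3 redo_depth=0
After op 4 (delete): buf='redd' undo_depth=4 redo_depth=0
After op 5 (undo): buf='reddogtwo' undo_depth=3 redo_depth=1
After op 6 (delete): buf='reddogtw' undo_depth=4 redo_depth=0
After op 7 (delete): buf='red' undo_depth=5 redo_depth=0
After op 8 (type): buf='redup' undo_depth=6 redo_depth=0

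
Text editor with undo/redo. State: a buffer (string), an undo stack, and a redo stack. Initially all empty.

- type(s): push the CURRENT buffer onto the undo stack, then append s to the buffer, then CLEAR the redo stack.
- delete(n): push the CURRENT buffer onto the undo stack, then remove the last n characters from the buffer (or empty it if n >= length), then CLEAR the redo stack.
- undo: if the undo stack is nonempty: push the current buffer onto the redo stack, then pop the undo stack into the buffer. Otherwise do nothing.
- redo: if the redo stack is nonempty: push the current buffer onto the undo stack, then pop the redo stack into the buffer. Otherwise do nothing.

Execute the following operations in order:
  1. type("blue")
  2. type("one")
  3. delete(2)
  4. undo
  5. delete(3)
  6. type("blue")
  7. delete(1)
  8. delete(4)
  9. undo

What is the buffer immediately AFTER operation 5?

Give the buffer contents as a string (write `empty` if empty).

Answer: blue

Derivation:
After op 1 (type): buf='blue' undo_depth=1 redo_depth=0
After op 2 (type): buf='blueone' undo_depth=2 redo_depth=0
After op 3 (delete): buf='blueo' undo_depth=3 redo_depth=0
After op 4 (undo): buf='blueone' undo_depth=2 redo_depth=1
After op 5 (delete): buf='blue' undo_depth=3 redo_depth=0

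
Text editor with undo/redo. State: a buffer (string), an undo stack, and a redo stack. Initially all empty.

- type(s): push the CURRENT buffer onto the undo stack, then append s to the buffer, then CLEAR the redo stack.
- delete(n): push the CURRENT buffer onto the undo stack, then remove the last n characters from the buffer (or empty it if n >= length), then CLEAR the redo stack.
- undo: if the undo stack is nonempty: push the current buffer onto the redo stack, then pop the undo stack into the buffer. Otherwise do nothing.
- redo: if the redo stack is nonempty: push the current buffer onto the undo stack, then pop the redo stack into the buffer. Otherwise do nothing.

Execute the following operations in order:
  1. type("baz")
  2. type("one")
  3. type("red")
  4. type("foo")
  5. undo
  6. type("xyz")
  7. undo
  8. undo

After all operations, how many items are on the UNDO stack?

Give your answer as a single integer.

After op 1 (type): buf='baz' undo_depth=1 redo_depth=0
After op 2 (type): buf='bazone' undo_depth=2 redo_depth=0
After op 3 (type): buf='bazonered' undo_depth=3 redo_depth=0
After op 4 (type): buf='bazoneredfoo' undo_depth=4 redo_depth=0
After op 5 (undo): buf='bazonered' undo_depth=3 redo_depth=1
After op 6 (type): buf='bazoneredxyz' undo_depth=4 redo_depth=0
After op 7 (undo): buf='bazonered' undo_depth=3 redo_depth=1
After op 8 (undo): buf='bazone' undo_depth=2 redo_depth=2

Answer: 2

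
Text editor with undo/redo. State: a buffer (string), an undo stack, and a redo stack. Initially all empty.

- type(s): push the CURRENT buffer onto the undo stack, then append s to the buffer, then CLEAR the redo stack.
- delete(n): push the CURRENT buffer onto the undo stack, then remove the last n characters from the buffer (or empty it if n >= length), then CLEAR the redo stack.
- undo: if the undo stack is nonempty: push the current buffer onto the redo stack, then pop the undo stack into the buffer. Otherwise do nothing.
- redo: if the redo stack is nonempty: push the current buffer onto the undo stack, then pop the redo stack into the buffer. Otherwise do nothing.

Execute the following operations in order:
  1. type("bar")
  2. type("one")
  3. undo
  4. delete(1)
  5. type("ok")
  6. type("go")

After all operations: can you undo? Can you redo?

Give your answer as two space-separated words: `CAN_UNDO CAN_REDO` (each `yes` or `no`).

After op 1 (type): buf='bar' undo_depth=1 redo_depth=0
After op 2 (type): buf='barone' undo_depth=2 redo_depth=0
After op 3 (undo): buf='bar' undo_depth=1 redo_depth=1
After op 4 (delete): buf='ba' undo_depth=2 redo_depth=0
After op 5 (type): buf='baok' undo_depth=3 redo_depth=0
After op 6 (type): buf='baokgo' undo_depth=4 redo_depth=0

Answer: yes no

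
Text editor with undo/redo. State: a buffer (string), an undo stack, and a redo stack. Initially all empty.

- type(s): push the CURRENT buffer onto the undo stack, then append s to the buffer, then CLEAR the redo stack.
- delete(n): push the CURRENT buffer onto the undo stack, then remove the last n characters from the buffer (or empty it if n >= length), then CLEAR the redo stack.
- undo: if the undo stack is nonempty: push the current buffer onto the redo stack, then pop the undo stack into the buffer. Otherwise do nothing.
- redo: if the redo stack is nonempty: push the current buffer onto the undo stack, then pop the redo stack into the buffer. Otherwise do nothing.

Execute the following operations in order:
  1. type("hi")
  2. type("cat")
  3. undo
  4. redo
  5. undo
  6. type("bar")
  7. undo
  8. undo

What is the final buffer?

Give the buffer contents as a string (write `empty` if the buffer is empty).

After op 1 (type): buf='hi' undo_depth=1 redo_depth=0
After op 2 (type): buf='hicat' undo_depth=2 redo_depth=0
After op 3 (undo): buf='hi' undo_depth=1 redo_depth=1
After op 4 (redo): buf='hicat' undo_depth=2 redo_depth=0
After op 5 (undo): buf='hi' undo_depth=1 redo_depth=1
After op 6 (type): buf='hibar' undo_depth=2 redo_depth=0
After op 7 (undo): buf='hi' undo_depth=1 redo_depth=1
After op 8 (undo): buf='(empty)' undo_depth=0 redo_depth=2

Answer: empty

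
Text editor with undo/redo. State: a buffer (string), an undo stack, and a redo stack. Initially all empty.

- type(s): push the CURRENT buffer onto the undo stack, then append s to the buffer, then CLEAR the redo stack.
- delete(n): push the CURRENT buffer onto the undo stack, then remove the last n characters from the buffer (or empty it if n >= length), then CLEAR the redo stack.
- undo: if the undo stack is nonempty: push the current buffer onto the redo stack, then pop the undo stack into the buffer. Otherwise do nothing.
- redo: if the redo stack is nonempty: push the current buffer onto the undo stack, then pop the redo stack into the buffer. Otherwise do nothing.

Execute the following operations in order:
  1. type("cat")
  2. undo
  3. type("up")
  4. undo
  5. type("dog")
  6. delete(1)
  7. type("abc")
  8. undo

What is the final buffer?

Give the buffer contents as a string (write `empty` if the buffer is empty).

After op 1 (type): buf='cat' undo_depth=1 redo_depth=0
After op 2 (undo): buf='(empty)' undo_depth=0 redo_depth=1
After op 3 (type): buf='up' undo_depth=1 redo_depth=0
After op 4 (undo): buf='(empty)' undo_depth=0 redo_depth=1
After op 5 (type): buf='dog' undo_depth=1 redo_depth=0
After op 6 (delete): buf='do' undo_depth=2 redo_depth=0
After op 7 (type): buf='doabc' undo_depth=3 redo_depth=0
After op 8 (undo): buf='do' undo_depth=2 redo_depth=1

Answer: do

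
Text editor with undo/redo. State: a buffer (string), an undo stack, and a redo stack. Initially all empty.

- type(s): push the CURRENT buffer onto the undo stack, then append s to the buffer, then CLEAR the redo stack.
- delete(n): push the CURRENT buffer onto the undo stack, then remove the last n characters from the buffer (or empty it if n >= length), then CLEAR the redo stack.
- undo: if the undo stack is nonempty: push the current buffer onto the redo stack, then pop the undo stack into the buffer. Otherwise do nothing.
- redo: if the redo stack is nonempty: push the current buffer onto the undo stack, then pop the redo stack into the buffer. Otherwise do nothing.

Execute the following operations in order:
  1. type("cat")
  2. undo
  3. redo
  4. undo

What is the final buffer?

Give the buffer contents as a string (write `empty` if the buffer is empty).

Answer: empty

Derivation:
After op 1 (type): buf='cat' undo_depth=1 redo_depth=0
After op 2 (undo): buf='(empty)' undo_depth=0 redo_depth=1
After op 3 (redo): buf='cat' undo_depth=1 redo_depth=0
After op 4 (undo): buf='(empty)' undo_depth=0 redo_depth=1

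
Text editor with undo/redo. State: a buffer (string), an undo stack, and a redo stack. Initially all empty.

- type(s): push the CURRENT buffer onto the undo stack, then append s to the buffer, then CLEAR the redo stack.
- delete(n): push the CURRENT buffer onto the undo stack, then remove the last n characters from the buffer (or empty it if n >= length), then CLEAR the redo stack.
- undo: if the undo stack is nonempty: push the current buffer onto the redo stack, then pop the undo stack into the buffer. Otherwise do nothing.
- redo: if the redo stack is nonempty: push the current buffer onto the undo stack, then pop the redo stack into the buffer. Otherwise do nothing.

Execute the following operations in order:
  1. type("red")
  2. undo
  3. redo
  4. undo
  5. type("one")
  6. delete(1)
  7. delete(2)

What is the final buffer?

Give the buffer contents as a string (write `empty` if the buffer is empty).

After op 1 (type): buf='red' undo_depth=1 redo_depth=0
After op 2 (undo): buf='(empty)' undo_depth=0 redo_depth=1
After op 3 (redo): buf='red' undo_depth=1 redo_depth=0
After op 4 (undo): buf='(empty)' undo_depth=0 redo_depth=1
After op 5 (type): buf='one' undo_depth=1 redo_depth=0
After op 6 (delete): buf='on' undo_depth=2 redo_depth=0
After op 7 (delete): buf='(empty)' undo_depth=3 redo_depth=0

Answer: empty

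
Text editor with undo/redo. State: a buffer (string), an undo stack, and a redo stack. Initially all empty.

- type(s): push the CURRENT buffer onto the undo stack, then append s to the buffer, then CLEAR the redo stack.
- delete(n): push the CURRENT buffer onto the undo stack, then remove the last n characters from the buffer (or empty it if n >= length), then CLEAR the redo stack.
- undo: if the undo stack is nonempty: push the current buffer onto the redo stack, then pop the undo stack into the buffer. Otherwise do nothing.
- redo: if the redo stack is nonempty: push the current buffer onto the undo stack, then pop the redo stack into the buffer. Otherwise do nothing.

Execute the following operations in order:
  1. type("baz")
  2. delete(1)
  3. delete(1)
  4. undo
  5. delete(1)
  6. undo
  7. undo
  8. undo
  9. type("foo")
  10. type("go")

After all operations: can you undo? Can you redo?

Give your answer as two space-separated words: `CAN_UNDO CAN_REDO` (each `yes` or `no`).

After op 1 (type): buf='baz' undo_depth=1 redo_depth=0
After op 2 (delete): buf='ba' undo_depth=2 redo_depth=0
After op 3 (delete): buf='b' undo_depth=3 redo_depth=0
After op 4 (undo): buf='ba' undo_depth=2 redo_depth=1
After op 5 (delete): buf='b' undo_depth=3 redo_depth=0
After op 6 (undo): buf='ba' undo_depth=2 redo_depth=1
After op 7 (undo): buf='baz' undo_depth=1 redo_depth=2
After op 8 (undo): buf='(empty)' undo_depth=0 redo_depth=3
After op 9 (type): buf='foo' undo_depth=1 redo_depth=0
After op 10 (type): buf='foogo' undo_depth=2 redo_depth=0

Answer: yes no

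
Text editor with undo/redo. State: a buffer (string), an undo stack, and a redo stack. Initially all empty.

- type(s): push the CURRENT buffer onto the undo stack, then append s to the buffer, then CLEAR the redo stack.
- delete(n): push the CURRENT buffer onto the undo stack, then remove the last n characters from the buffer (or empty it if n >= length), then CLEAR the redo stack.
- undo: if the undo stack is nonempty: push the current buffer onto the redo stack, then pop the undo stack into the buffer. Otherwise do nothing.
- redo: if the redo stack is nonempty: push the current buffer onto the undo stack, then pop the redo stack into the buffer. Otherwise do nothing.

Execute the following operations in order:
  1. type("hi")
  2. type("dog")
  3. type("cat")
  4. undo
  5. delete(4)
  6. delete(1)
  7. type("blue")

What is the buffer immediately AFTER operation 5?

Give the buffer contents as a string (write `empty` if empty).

After op 1 (type): buf='hi' undo_depth=1 redo_depth=0
After op 2 (type): buf='hidog' undo_depth=2 redo_depth=0
After op 3 (type): buf='hidogcat' undo_depth=3 redo_depth=0
After op 4 (undo): buf='hidog' undo_depth=2 redo_depth=1
After op 5 (delete): buf='h' undo_depth=3 redo_depth=0

Answer: h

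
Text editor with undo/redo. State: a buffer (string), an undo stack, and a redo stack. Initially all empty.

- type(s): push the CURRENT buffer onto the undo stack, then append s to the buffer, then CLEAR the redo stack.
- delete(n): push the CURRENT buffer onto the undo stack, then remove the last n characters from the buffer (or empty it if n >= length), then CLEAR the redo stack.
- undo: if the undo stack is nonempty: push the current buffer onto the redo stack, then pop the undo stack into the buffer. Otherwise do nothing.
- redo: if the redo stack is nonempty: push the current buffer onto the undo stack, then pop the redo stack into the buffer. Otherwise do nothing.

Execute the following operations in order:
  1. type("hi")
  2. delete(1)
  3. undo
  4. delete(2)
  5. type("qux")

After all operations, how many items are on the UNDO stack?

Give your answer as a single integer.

Answer: 3

Derivation:
After op 1 (type): buf='hi' undo_depth=1 redo_depth=0
After op 2 (delete): buf='h' undo_depth=2 redo_depth=0
After op 3 (undo): buf='hi' undo_depth=1 redo_depth=1
After op 4 (delete): buf='(empty)' undo_depth=2 redo_depth=0
After op 5 (type): buf='qux' undo_depth=3 redo_depth=0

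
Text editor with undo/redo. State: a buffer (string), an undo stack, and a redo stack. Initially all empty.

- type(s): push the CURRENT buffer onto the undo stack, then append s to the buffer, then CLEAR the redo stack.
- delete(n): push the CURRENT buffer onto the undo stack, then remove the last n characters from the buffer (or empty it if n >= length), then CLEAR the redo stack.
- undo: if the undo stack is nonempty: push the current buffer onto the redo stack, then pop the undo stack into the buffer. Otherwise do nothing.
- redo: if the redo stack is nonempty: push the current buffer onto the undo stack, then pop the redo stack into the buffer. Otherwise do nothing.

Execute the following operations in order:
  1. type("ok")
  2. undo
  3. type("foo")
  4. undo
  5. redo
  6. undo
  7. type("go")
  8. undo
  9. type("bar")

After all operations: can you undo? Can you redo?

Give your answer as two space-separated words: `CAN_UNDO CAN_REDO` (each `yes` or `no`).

Answer: yes no

Derivation:
After op 1 (type): buf='ok' undo_depth=1 redo_depth=0
After op 2 (undo): buf='(empty)' undo_depth=0 redo_depth=1
After op 3 (type): buf='foo' undo_depth=1 redo_depth=0
After op 4 (undo): buf='(empty)' undo_depth=0 redo_depth=1
After op 5 (redo): buf='foo' undo_depth=1 redo_depth=0
After op 6 (undo): buf='(empty)' undo_depth=0 redo_depth=1
After op 7 (type): buf='go' undo_depth=1 redo_depth=0
After op 8 (undo): buf='(empty)' undo_depth=0 redo_depth=1
After op 9 (type): buf='bar' undo_depth=1 redo_depth=0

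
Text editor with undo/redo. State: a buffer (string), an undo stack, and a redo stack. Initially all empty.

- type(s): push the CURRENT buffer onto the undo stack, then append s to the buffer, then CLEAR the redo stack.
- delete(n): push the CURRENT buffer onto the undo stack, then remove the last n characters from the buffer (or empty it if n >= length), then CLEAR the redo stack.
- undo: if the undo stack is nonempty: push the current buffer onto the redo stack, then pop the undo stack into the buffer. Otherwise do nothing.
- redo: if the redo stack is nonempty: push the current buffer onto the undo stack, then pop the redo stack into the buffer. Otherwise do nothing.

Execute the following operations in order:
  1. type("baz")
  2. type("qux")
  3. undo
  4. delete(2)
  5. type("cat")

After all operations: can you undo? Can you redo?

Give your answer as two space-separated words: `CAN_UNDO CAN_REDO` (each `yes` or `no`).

Answer: yes no

Derivation:
After op 1 (type): buf='baz' undo_depth=1 redo_depth=0
After op 2 (type): buf='bazqux' undo_depth=2 redo_depth=0
After op 3 (undo): buf='baz' undo_depth=1 redo_depth=1
After op 4 (delete): buf='b' undo_depth=2 redo_depth=0
After op 5 (type): buf='bcat' undo_depth=3 redo_depth=0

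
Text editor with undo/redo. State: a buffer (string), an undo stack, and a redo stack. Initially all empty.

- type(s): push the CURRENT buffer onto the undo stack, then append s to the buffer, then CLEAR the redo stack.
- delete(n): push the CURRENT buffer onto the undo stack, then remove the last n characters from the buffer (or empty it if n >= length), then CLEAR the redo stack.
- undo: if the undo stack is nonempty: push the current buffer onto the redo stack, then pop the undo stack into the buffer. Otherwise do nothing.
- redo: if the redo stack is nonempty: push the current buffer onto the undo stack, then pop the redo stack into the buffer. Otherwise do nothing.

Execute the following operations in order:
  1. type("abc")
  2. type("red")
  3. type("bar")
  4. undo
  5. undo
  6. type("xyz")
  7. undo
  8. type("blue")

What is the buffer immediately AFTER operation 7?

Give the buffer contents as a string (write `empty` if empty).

After op 1 (type): buf='abc' undo_depth=1 redo_depth=0
After op 2 (type): buf='abcred' undo_depth=2 redo_depth=0
After op 3 (type): buf='abcredbar' undo_depth=3 redo_depth=0
After op 4 (undo): buf='abcred' undo_depth=2 redo_depth=1
After op 5 (undo): buf='abc' undo_depth=1 redo_depth=2
After op 6 (type): buf='abcxyz' undo_depth=2 redo_depth=0
After op 7 (undo): buf='abc' undo_depth=1 redo_depth=1

Answer: abc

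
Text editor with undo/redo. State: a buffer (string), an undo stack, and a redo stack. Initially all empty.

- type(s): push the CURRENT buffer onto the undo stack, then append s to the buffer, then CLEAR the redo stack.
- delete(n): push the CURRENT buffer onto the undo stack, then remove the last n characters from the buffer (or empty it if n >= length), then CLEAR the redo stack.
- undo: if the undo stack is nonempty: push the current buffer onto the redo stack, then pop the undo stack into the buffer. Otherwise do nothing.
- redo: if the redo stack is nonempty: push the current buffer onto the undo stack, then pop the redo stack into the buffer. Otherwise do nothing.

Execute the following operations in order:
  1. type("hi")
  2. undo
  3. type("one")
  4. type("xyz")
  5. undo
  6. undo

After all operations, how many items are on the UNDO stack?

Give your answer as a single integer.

After op 1 (type): buf='hi' undo_depth=1 redo_depth=0
After op 2 (undo): buf='(empty)' undo_depth=0 redo_depth=1
After op 3 (type): buf='one' undo_depth=1 redo_depth=0
After op 4 (type): buf='onexyz' undo_depth=2 redo_depth=0
After op 5 (undo): buf='one' undo_depth=1 redo_depth=1
After op 6 (undo): buf='(empty)' undo_depth=0 redo_depth=2

Answer: 0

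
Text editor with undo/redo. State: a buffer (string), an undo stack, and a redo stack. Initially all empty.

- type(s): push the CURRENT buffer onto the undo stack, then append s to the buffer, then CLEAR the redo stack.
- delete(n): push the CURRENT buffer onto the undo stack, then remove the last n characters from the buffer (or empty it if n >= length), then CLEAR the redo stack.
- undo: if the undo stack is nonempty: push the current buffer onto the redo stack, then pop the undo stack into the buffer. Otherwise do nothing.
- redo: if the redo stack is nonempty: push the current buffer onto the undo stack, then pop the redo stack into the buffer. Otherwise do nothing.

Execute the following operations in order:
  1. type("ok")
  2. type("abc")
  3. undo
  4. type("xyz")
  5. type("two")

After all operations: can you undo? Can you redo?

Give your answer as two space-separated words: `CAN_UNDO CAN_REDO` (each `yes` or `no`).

After op 1 (type): buf='ok' undo_depth=1 redo_depth=0
After op 2 (type): buf='okabc' undo_depth=2 redo_depth=0
After op 3 (undo): buf='ok' undo_depth=1 redo_depth=1
After op 4 (type): buf='okxyz' undo_depth=2 redo_depth=0
After op 5 (type): buf='okxyztwo' undo_depth=3 redo_depth=0

Answer: yes no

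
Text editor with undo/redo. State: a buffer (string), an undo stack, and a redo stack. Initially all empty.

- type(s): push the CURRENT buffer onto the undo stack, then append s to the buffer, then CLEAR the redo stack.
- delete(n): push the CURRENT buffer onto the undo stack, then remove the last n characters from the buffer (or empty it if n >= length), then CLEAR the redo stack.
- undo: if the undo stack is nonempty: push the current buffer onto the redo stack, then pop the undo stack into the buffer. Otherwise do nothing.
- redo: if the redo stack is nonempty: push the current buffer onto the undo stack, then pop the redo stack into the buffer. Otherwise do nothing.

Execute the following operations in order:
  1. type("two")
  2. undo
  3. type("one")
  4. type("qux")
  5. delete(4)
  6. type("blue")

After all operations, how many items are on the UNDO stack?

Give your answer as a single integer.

Answer: 4

Derivation:
After op 1 (type): buf='two' undo_depth=1 redo_depth=0
After op 2 (undo): buf='(empty)' undo_depth=0 redo_depth=1
After op 3 (type): buf='one' undo_depth=1 redo_depth=0
After op 4 (type): buf='onequx' undo_depth=2 redo_depth=0
After op 5 (delete): buf='on' undo_depth=3 redo_depth=0
After op 6 (type): buf='onblue' undo_depth=4 redo_depth=0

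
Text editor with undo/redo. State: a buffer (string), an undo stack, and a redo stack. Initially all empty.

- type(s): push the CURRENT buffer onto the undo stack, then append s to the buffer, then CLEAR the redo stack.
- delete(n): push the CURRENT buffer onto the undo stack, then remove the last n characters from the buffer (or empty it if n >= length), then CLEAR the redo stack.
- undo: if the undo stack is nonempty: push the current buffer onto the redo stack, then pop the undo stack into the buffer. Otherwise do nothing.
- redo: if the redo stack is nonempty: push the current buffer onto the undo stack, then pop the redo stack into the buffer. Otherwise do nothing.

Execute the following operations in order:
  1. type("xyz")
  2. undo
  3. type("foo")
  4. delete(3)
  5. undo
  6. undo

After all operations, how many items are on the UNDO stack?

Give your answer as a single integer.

After op 1 (type): buf='xyz' undo_depth=1 redo_depth=0
After op 2 (undo): buf='(empty)' undo_depth=0 redo_depth=1
After op 3 (type): buf='foo' undo_depth=1 redo_depth=0
After op 4 (delete): buf='(empty)' undo_depth=2 redo_depth=0
After op 5 (undo): buf='foo' undo_depth=1 redo_depth=1
After op 6 (undo): buf='(empty)' undo_depth=0 redo_depth=2

Answer: 0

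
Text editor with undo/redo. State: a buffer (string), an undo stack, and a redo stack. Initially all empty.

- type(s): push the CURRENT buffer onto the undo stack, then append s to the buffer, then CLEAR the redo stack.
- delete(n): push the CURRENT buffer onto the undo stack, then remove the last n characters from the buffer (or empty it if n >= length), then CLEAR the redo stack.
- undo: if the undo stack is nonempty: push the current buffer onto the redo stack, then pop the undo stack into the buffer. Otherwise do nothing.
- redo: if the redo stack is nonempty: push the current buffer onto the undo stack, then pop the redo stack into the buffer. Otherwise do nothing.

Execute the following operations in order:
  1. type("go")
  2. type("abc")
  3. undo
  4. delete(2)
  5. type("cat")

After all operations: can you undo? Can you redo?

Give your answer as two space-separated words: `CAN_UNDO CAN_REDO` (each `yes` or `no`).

Answer: yes no

Derivation:
After op 1 (type): buf='go' undo_depth=1 redo_depth=0
After op 2 (type): buf='goabc' undo_depth=2 redo_depth=0
After op 3 (undo): buf='go' undo_depth=1 redo_depth=1
After op 4 (delete): buf='(empty)' undo_depth=2 redo_depth=0
After op 5 (type): buf='cat' undo_depth=3 redo_depth=0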